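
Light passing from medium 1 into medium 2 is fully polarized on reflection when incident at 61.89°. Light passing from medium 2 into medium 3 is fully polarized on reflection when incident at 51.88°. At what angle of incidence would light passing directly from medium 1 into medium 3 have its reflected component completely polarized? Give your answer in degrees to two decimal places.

θ_B ≈ 67.26°

tan θ_B(1→2) = n₂/n₁ = tan 61.89° = 1.8720.
tan θ_B(2→3) = n₃/n₂ = tan 51.88° = 1.2744.
Multiplying, n₃/n₁ = 1.8720 × 1.2744 = 2.3858, and θ_B(1→3) = arctan 2.3858 = 67.26°.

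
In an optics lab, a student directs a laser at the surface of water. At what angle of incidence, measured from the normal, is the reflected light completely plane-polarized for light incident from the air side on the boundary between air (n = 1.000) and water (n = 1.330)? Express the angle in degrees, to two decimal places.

Here n₂/n₁ = 1.330/1.000 = 1.3300, and Brewster's law gives tan θ_B = n₂/n₁. Taking the arctangent, θ_B = 53.06°.

θ_B ≈ 53.06°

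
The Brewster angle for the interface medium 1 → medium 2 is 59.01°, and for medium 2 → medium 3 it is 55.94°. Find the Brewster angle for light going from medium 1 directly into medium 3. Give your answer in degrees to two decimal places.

θ_B ≈ 67.90°

Each Brewster angle gives a ratio: n₂/n₁ = tan 59.01° = 1.6649, n₃/n₂ = tan 55.94° = 1.4792.
Multiplying, n₃/n₁ = 1.6649 × 1.4792 = 2.4628, and θ_B(1→3) = arctan 2.4628 = 67.90°.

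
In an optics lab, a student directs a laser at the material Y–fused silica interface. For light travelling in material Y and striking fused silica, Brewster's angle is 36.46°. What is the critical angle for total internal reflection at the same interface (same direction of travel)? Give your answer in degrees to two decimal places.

θ_c ≈ 47.64°

n₂/n₁ = tan 36.46° = 0.7389; the critical angle satisfies sin θ_c = n₂/n₁.
θ_c = arcsin(0.7389) = 47.64°.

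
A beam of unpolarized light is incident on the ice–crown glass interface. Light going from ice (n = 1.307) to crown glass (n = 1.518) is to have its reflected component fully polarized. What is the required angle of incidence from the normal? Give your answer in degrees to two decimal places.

Brewster's condition: tan θ_B = n₂/n₁ = 1.518/1.307 = 1.1614. Taking the arctangent, θ_B = 49.27°.

θ_B ≈ 49.27°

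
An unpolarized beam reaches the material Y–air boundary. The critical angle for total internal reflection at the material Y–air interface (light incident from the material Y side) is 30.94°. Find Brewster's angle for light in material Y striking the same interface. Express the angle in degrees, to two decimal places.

sin θ_c = n₂/n₁, so n₂/n₁ = sin 30.94° = 0.5141.
Brewster: tan θ_B = n₂/n₁ = 0.5141.
θ_B = arctan(0.5141) = 27.21°.

θ_B ≈ 27.21°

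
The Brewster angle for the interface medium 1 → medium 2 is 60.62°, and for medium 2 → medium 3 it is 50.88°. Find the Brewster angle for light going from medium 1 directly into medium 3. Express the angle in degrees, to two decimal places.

tan θ_B(1→2) = n₂/n₁ = tan 60.62° = 1.7762.
tan θ_B(2→3) = n₃/n₂ = tan 50.88° = 1.2296.
n₃/n₁ = 2.1840. Then tan θ_B(1→3) = n₃/n₁, so θ_B(1→3) = arctan(2.1840) = 65.40°.

θ_B ≈ 65.40°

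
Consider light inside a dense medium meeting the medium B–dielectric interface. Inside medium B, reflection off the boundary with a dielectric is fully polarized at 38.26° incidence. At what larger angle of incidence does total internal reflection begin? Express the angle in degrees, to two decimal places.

From Brewster, n₂/n₁ = tan θ_B = tan 38.26° = 0.7886.
Then sin θ_c = n₂/n₁ = 0.7886, so θ_c = arcsin 0.7886 = 52.06°.

θ_c ≈ 52.06°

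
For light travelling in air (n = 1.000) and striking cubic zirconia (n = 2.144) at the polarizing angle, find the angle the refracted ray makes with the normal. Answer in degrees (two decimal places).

θ_t ≈ 25.01°

θ_B = arctan(n₂/n₁) = arctan(2.144/1.000) = 64.99°.
At Brewster's angle the reflected and refracted rays are perpendicular, so θ_t = 90° − θ_B = 90° − 64.99° = 25.01°.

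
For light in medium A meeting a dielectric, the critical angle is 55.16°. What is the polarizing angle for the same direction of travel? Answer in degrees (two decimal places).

θ_B ≈ 39.38°

sin θ_c = n₂/n₁, so n₂/n₁ = sin 55.16° = 0.8208.
Brewster: tan θ_B = n₂/n₁ = 0.8208.
θ_B = arctan(0.8208) = 39.38°.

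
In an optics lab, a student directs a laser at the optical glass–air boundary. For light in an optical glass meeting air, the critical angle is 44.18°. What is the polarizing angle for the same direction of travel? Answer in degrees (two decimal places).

θ_B ≈ 34.87°

sin θ_c = n₂/n₁, so n₂/n₁ = sin 44.18° = 0.6969.
Brewster: tan θ_B = n₂/n₁ = 0.6969.
θ_B = arctan(0.6969) = 34.87°.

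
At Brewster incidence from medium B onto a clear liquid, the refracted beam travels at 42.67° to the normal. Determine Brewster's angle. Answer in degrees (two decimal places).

Since the reflected and refracted rays are at right angles at the polarizing angle, θ_B + θ_t = 90°.
So θ_B = 90° − θ_t = 90° − 42.67° = 47.33°.

θ_B ≈ 47.33°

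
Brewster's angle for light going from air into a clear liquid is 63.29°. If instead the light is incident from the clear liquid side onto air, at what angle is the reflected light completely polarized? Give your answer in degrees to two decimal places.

θ_B' ≈ 26.71°

tan θ_B' = n₁/n₂ = 1/tan θ_B, so θ_B' = 90° − θ_B.
θ_B' = 90° − 63.29° = 26.71°.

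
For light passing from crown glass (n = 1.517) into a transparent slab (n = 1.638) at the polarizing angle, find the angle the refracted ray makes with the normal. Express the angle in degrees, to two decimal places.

θ_t ≈ 42.80°

tan θ_B = n₂/n₁ = 1.638/1.517 = 1.0798, so θ_B = 47.20°.
The refracted ray is perpendicular to the reflected ray, so θ_t = 90° − θ_B = 42.80°.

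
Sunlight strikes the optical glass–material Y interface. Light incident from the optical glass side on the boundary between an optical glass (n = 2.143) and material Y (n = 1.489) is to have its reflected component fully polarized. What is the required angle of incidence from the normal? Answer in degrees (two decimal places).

θ_B ≈ 34.79°

Here n₂/n₁ = 1.489/2.143 = 0.6948, and Brewster's law gives tan θ_B = n₂/n₁.
θ_B = arctan(0.6948) = 34.79°.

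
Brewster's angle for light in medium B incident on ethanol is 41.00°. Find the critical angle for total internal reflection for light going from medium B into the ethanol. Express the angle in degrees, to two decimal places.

From Brewster, n₂/n₁ = tan θ_B = tan 41.00° = 0.8693.
Then sin θ_c = n₂/n₁ = 0.8693, so θ_c = arcsin 0.8693 = 60.38°.

θ_c ≈ 60.38°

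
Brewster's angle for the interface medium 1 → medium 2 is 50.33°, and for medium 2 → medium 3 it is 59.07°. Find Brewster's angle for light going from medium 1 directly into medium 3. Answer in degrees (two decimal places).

tan θ_B(1→2) = n₂/n₁ = tan 50.33° = 1.2058.
tan θ_B(2→3) = n₃/n₂ = tan 59.07° = 1.6689.
n₃/n₁ = 2.0123. Then tan θ_B(1→3) = n₃/n₁, so θ_B(1→3) = arctan(2.0123) = 63.58°.

θ_B ≈ 63.58°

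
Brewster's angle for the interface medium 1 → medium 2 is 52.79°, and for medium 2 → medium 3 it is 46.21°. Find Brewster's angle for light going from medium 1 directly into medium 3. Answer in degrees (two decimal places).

θ_B ≈ 53.95°

tan θ_B(1→2) = n₂/n₁ = tan 52.79° = 1.3170.
tan θ_B(2→3) = n₃/n₂ = tan 46.21° = 1.0432.
So n₃/n₁ = (n₂/n₁)(n₃/n₂) = 1.3170 × 1.0432 = 1.3738.
θ_B(1→3) = arctan(1.3738) = 53.95°.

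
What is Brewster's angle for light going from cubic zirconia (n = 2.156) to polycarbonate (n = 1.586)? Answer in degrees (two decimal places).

θ_B ≈ 36.34°

Here n₂/n₁ = 1.586/2.156 = 0.7356, and Brewster's law gives tan θ_B = n₂/n₁.
θ_B = arctan(0.7356) = 36.34°.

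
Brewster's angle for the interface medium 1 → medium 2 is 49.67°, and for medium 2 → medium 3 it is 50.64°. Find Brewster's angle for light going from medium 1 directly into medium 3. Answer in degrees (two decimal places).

θ_B ≈ 55.15°

Each Brewster angle gives a ratio: n₂/n₁ = tan 49.67° = 1.1779, n₃/n₂ = tan 50.64° = 1.2192.
So n₃/n₁ = (n₂/n₁)(n₃/n₂) = 1.1779 × 1.2192 = 1.4361.
θ_B(1→3) = arctan(1.4361) = 55.15°.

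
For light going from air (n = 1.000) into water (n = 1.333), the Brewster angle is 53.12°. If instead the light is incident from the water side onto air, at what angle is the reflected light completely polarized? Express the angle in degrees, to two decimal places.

θ_B' ≈ 36.88°

tan θ_B' = n₁/n₂ = 1/tan θ_B, so θ_B' = 90° − θ_B.
θ_B' = 90° − 53.12° = 36.88°.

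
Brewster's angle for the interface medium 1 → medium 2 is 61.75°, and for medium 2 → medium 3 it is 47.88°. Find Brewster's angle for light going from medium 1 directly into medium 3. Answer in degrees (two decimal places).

θ_B ≈ 64.09°

Each Brewster angle gives a ratio: n₂/n₁ = tan 61.75° = 1.8611, n₃/n₂ = tan 47.88° = 1.1059.
So n₃/n₁ = (n₂/n₁)(n₃/n₂) = 1.8611 × 1.1059 = 2.0583.
θ_B(1→3) = arctan(2.0583) = 64.09°.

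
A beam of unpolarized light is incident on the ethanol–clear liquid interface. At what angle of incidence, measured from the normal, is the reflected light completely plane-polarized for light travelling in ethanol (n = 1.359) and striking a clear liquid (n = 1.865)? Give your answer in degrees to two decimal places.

θ_B ≈ 53.92°

tan θ_B = n₂/n₁ = 1.865/1.359 = 1.3723.
θ_B = arctan(1.3723) = 53.92°.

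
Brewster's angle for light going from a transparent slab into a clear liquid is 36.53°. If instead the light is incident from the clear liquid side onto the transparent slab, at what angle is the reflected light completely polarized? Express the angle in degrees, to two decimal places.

Reversing the direction swaps n₁ and n₂, so tan θ_B' = 1/tan θ_B and θ_B' = 90° − θ_B.
Hence θ_B' = 90° − 36.53° = 53.47°.

θ_B' ≈ 53.47°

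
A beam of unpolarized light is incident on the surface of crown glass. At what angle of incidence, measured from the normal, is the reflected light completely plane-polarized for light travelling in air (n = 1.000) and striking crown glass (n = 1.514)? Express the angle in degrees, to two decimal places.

θ_B ≈ 56.56°

The reflected p-component vanishes when tan θ_B = n₂/n₁.
tan θ_B = n₂/n₁ = 1.514/1.000 = 1.5140.
θ_B = arctan(1.5140) = 56.56°.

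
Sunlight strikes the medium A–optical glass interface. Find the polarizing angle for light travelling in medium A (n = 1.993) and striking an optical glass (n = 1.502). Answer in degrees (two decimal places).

Brewster's condition: tan θ_B = n₂/n₁ = 1.502/1.993 = 0.7536.
So θ_B = arctan 0.7536 = 37.00°.

θ_B ≈ 37.00°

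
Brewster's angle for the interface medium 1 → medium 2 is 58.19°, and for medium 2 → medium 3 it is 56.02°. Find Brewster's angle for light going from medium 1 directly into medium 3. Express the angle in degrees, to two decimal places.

n₂/n₁ = tan 58.19° = 1.6122 and n₃/n₂ = tan 56.02° = 1.4837.
n₃/n₁ = 2.3920. Then tan θ_B(1→3) = n₃/n₁, so θ_B(1→3) = arctan(2.3920) = 67.31°.

θ_B ≈ 67.31°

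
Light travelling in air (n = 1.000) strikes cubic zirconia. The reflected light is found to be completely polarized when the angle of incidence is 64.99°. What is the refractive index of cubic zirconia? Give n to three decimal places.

n ≈ 2.144

Full polarization of the reflected beam means tan θ_B = n₂/n₁, where n₁ is the incident medium (air).
n₂ = n₁ tan θ_B = 1.000 × tan 64.99° = 2.144.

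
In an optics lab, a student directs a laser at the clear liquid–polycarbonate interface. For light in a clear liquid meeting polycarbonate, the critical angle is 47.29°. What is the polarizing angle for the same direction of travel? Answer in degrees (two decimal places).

At the critical angle sin θ_c = n₂/n₁, giving n₂/n₁ = sin 47.29° = 0.7348.
Then tan θ_B = n₂/n₁ = 0.7348, so θ_B = arctan 0.7348 = 36.31°.

θ_B ≈ 36.31°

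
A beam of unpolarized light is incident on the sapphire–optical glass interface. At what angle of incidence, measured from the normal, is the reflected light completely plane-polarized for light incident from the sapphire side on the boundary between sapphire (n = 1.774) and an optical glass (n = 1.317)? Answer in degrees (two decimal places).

tan θ_B = n₂/n₁ = 1.317/1.774 = 0.7424.
θ_B = arctan(0.7424) = 36.59°.

θ_B ≈ 36.59°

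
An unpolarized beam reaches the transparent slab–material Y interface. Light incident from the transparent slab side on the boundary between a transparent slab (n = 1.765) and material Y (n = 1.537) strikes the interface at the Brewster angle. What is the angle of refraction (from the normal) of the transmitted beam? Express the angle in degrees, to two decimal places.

θ_t ≈ 48.95°

θ_B = arctan(n₂/n₁) = arctan(1.537/1.765) = 41.05°.
At Brewster's angle the reflected and refracted rays are perpendicular, so θ_t = 90° − θ_B = 90° − 41.05° = 48.95°.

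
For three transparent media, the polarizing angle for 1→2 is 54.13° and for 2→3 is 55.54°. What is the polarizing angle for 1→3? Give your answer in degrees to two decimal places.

tan θ_B(1→2) = n₂/n₁ = tan 54.13° = 1.3830.
tan θ_B(2→3) = n₃/n₂ = tan 55.54° = 1.4572.
Multiplying, n₃/n₁ = 1.3830 × 1.4572 = 2.0152, and θ_B(1→3) = arctan 2.0152 = 63.61°.

θ_B ≈ 63.61°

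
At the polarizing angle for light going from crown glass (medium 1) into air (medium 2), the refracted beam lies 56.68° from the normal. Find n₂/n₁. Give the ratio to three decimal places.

θ_B + θ_t = 90°, so θ_B = 90° − 56.68° = 33.32°.
tan θ_B = n₂/n₁, so n₂/n₁ = tan 33.32° = 0.657.

n₂/n₁ ≈ 0.657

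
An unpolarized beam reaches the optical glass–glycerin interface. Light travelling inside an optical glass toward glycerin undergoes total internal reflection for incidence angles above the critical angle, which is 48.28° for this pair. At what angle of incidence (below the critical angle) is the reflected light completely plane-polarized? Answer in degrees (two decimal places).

sin θ_c = n₂/n₁, so n₂/n₁ = sin 48.28° = 0.7464.
Brewster: tan θ_B = n₂/n₁ = 0.7464.
θ_B = arctan(0.7464) = 36.74°.

θ_B ≈ 36.74°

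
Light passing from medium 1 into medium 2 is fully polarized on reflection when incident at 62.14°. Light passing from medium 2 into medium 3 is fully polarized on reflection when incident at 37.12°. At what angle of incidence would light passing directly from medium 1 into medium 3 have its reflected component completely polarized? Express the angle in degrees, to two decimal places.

θ_B ≈ 55.07°

n₂/n₁ = tan 62.14° = 1.8919 and n₃/n₂ = tan 37.12° = 0.7568.
So n₃/n₁ = (n₂/n₁)(n₃/n₂) = 1.8919 × 0.7568 = 1.4318.
θ_B(1→3) = arctan(1.4318) = 55.07°.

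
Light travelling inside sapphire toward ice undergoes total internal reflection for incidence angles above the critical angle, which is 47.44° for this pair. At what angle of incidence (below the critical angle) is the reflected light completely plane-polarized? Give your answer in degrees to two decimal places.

θ_B ≈ 36.37°

sin θ_c = n₂/n₁, so n₂/n₁ = sin 47.44° = 0.7366.
Brewster: tan θ_B = n₂/n₁ = 0.7366.
θ_B = arctan(0.7366) = 36.37°.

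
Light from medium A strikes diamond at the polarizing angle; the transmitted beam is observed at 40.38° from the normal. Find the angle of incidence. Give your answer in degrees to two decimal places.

θ_B ≈ 49.62°

Since the reflected and refracted rays are at right angles at the polarizing angle, θ_B + θ_t = 90°.
So θ_B = 90° − θ_t = 90° − 40.38° = 49.62°.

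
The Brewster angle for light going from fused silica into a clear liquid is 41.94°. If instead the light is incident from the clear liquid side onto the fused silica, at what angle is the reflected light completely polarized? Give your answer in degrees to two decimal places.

θ_B' ≈ 48.06°

tan θ_B' = n₁/n₂ = 1/tan θ_B, so θ_B' = 90° − θ_B.
θ_B' = 90° − 41.94° = 48.06°.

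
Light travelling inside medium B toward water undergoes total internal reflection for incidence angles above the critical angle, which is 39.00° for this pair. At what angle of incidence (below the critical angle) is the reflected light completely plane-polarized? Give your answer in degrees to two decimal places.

θ_B ≈ 32.18°

n₂/n₁ = sin θ_c = sin 39.00° = 0.6293.
tan θ_B equals the same ratio, so θ_B = arctan(0.6293) = 32.18°.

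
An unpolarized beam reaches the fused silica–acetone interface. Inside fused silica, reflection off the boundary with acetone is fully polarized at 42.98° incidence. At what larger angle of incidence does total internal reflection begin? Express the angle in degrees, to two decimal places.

From Brewster, n₂/n₁ = tan θ_B = tan 42.98° = 0.9319.
Then sin θ_c = n₂/n₁ = 0.9319, so θ_c = arcsin 0.9319 = 68.73°.

θ_c ≈ 68.73°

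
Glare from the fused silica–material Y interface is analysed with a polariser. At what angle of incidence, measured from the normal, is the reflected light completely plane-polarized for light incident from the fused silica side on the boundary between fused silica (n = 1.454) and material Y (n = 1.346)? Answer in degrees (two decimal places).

Here n₂/n₁ = 1.346/1.454 = 0.9257, and Brewster's law gives tan θ_B = n₂/n₁. Taking the arctangent, θ_B = 42.79°.

θ_B ≈ 42.79°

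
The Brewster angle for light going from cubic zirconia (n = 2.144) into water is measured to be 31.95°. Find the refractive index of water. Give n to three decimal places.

n ≈ 1.337

Brewster's law: tan θ_B = n₂/n₁ (light incident in cubic zirconia, refracted into water).
n₂ = n₁ tan θ_B = 2.144 × tan 31.95° = 1.337.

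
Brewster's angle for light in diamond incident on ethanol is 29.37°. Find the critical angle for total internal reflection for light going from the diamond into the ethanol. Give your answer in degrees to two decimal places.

From Brewster, n₂/n₁ = tan θ_B = tan 29.37° = 0.5628.
Then sin θ_c = n₂/n₁ = 0.5628, so θ_c = arcsin 0.5628 = 34.25°.

θ_c ≈ 34.25°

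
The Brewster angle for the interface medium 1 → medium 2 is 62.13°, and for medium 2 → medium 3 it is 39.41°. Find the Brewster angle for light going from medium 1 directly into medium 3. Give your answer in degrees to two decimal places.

tan θ_B(1→2) = n₂/n₁ = tan 62.13° = 1.8911.
tan θ_B(2→3) = n₃/n₂ = tan 39.41° = 0.8217.
Multiplying, n₃/n₁ = 1.8911 × 0.8217 = 1.5539, and θ_B(1→3) = arctan 1.5539 = 57.24°.

θ_B ≈ 57.24°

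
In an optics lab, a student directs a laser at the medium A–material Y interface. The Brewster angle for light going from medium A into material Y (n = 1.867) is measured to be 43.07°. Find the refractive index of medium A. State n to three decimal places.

Full polarization of the reflected beam means tan θ_B = n₂/n₁, where n₁ is the incident medium (medium A).
n₁ = n₂ / tan θ_B = 1.867 / tan 43.07° = 1.997.

n ≈ 1.997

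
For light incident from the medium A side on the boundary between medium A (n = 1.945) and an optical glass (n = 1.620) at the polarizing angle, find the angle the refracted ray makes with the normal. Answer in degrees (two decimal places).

tan θ_B = n₂/n₁ = 1.620/1.945 = 0.8329, so θ_B = 39.79°.
Since θ_B + θ_t = 90° at Brewster incidence, θ_t = 90° − 39.79° = 50.21°.

θ_t ≈ 50.21°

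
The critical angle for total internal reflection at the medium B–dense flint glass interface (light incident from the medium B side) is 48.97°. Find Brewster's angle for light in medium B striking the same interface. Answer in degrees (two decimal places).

sin θ_c = n₂/n₁, so n₂/n₁ = sin 48.97° = 0.7544.
Brewster: tan θ_B = n₂/n₁ = 0.7544.
θ_B = arctan(0.7544) = 37.03°.

θ_B ≈ 37.03°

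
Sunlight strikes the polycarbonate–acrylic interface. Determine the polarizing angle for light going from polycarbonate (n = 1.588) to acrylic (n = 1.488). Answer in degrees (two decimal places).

Here n₂/n₁ = 1.488/1.588 = 0.9370, and Brewster's law gives tan θ_B = n₂/n₁. Taking the arctangent, θ_B = 43.14°.

θ_B ≈ 43.14°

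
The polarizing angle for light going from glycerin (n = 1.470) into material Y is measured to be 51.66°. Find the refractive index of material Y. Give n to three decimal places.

n ≈ 1.859

At the polarizing angle, tan θ_B = n₂/n₁ with n₁ on the incident side (glycerin) and n₂ on the transmitted side (material Y).
n₂ = n₁ tan θ_B = 1.470 × tan 51.66° = 1.859.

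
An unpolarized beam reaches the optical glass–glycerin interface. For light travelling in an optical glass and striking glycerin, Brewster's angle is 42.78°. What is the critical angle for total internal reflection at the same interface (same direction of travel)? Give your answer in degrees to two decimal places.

θ_c ≈ 67.72°

tan θ_B = n₂/n₁ = tan 42.78° = 0.9254.
Total internal reflection: sin θ_c = n₂/n₁ = 0.9254.
θ_c = arcsin(0.9254) = 67.72°.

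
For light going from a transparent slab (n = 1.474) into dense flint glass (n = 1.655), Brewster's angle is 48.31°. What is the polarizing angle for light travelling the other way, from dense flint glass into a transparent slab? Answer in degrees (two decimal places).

The two Brewster angles are complementary: θ_B' = 90° − θ_B = 90° − 48.31° = 41.69°.

θ_B' ≈ 41.69°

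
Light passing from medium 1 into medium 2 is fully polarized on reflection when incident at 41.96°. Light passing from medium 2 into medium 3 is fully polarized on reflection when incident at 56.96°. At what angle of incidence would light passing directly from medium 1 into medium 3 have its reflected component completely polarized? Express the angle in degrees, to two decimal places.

Each Brewster angle gives a ratio: n₂/n₁ = tan 41.96° = 0.8991, n₃/n₂ = tan 56.96° = 1.5375.
So n₃/n₁ = (n₂/n₁)(n₃/n₂) = 0.8991 × 1.5375 = 1.3824.
θ_B(1→3) = arctan(1.3824) = 54.12°.

θ_B ≈ 54.12°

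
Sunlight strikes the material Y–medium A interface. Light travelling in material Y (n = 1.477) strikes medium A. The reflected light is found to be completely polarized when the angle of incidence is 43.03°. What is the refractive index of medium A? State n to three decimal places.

n ≈ 1.379

Full polarization of the reflected beam means tan θ_B = n₂/n₁, where n₁ is the incident medium (material Y).
n₂ = n₁ tan θ_B = 1.477 × tan 43.03° = 1.379.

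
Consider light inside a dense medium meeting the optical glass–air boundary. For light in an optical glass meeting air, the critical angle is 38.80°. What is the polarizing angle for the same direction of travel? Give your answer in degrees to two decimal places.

sin θ_c = n₂/n₁, so n₂/n₁ = sin 38.80° = 0.6266.
Brewster: tan θ_B = n₂/n₁ = 0.6266.
θ_B = arctan(0.6266) = 32.07°.

θ_B ≈ 32.07°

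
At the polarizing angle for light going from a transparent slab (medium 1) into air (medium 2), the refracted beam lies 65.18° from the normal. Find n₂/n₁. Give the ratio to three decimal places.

At Brewster incidence θ_B = 90° − θ_t = 90° − 65.18° = 24.82°.
Then n₂/n₁ = tan θ_B = tan 24.82° = 0.462.

n₂/n₁ ≈ 0.462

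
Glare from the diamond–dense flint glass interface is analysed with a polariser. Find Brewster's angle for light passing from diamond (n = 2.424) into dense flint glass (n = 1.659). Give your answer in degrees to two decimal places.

θ_B ≈ 34.39°

Here n₂/n₁ = 1.659/2.424 = 0.6844, and Brewster's law gives tan θ_B = n₂/n₁. Taking the arctangent, θ_B = 34.39°.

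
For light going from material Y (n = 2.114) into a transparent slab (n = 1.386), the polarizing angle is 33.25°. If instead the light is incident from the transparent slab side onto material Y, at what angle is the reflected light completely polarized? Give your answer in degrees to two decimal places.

The two Brewster angles are complementary: θ_B' = 90° − θ_B = 90° − 33.25° = 56.75°.

θ_B' ≈ 56.75°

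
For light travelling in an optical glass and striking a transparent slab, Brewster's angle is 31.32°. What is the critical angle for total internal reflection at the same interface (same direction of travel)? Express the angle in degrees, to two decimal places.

From Brewster, n₂/n₁ = tan θ_B = tan 31.32° = 0.6085.
Then sin θ_c = n₂/n₁ = 0.6085, so θ_c = arcsin 0.6085 = 37.48°.

θ_c ≈ 37.48°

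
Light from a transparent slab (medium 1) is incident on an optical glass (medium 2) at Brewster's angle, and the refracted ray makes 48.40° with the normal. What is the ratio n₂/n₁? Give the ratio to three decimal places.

θ_B + θ_t = 90°, so θ_B = 90° − 48.40° = 41.60°.
Then n₂/n₁ = tan θ_B = tan 41.60° = 0.888.

n₂/n₁ ≈ 0.888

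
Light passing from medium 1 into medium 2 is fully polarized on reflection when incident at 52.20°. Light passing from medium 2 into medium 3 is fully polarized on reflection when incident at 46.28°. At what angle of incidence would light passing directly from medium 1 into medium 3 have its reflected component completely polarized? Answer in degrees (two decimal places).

θ_B ≈ 53.43°

tan θ_B(1→2) = n₂/n₁ = tan 52.20° = 1.2892.
tan θ_B(2→3) = n₃/n₂ = tan 46.28° = 1.0457.
So n₃/n₁ = (n₂/n₁)(n₃/n₂) = 1.2892 × 1.0457 = 1.3481.
θ_B(1→3) = arctan(1.3481) = 53.43°.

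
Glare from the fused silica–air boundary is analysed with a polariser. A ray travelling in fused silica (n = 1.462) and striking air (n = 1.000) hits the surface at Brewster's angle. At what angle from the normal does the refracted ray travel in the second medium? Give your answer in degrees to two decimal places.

θ_t ≈ 55.63°

θ_B = arctan(n₂/n₁) = arctan(1.000/1.462) = 34.37°.
Since θ_B + θ_t = 90° at Brewster incidence, θ_t = 90° − 34.37° = 55.63°.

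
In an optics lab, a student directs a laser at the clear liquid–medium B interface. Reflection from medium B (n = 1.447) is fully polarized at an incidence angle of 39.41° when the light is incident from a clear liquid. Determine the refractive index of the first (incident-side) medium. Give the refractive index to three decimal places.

n ≈ 1.761

At Brewster's angle, tan θ_B = n₂/n₁ with n₁ on the incident side (a clear liquid) and n₂ on the transmitted side (medium B).
n₁ = n₂ / tan θ_B = 1.447 / tan 39.41° = 1.761.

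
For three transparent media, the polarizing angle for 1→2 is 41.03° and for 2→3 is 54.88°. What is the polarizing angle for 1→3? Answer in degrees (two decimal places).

n₂/n₁ = tan 41.03° = 0.8702 and n₃/n₂ = tan 54.88° = 1.4218.
n₃/n₁ = 1.2373. Then tan θ_B(1→3) = n₃/n₁, so θ_B(1→3) = arctan(1.2373) = 51.05°.

θ_B ≈ 51.05°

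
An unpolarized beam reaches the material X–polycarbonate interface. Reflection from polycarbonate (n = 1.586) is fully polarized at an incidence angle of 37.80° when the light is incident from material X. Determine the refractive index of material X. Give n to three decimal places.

n ≈ 2.045

Brewster's law: tan θ_B = n₂/n₁ (light incident in material X, refracted into polycarbonate).
n₁ = n₂ / tan θ_B = 1.586 / tan 37.80° = 2.045.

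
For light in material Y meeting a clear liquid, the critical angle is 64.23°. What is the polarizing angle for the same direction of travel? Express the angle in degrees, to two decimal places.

θ_B ≈ 42.00°

At the critical angle sin θ_c = n₂/n₁, giving n₂/n₁ = sin 64.23° = 0.9005.
Then tan θ_B = n₂/n₁ = 0.9005, so θ_B = arctan 0.9005 = 42.00°.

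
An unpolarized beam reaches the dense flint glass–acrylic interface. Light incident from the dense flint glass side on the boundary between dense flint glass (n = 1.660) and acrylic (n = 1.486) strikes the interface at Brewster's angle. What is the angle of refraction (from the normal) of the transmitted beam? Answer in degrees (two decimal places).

tan θ_B = n₂/n₁ = 1.486/1.660 = 0.8952, so θ_B = 41.83°.
Since θ_B + θ_t = 90° at Brewster incidence, θ_t = 90° − 41.83° = 48.17°.

θ_t ≈ 48.17°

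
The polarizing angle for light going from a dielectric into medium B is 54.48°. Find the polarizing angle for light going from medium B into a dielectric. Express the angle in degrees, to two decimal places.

θ_B' ≈ 35.52°

Reversing the direction swaps n₁ and n₂, so tan θ_B' = 1/tan θ_B and θ_B' = 90° − θ_B.
Hence θ_B' = 90° − 54.48° = 35.52°.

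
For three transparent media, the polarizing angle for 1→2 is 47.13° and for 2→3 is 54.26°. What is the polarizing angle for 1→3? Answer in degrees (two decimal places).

n₂/n₁ = tan 47.13° = 1.0773 and n₃/n₂ = tan 54.26° = 1.3896.
So n₃/n₁ = (n₂/n₁)(n₃/n₂) = 1.0773 × 1.3896 = 1.4970.
θ_B(1→3) = arctan(1.4970) = 56.26°.

θ_B ≈ 56.26°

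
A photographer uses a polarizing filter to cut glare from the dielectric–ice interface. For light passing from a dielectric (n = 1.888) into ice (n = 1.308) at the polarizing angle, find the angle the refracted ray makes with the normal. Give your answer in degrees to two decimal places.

θ_t ≈ 55.29°

First find Brewster's angle: tan θ_B = 1.308/1.888 = 0.6928, giving θ_B = 34.71°.
The refracted ray is perpendicular to the reflected ray, so θ_t = 90° − θ_B = 55.29°.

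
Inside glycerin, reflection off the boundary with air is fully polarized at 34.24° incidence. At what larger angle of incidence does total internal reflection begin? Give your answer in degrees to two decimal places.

θ_c ≈ 42.89°

tan θ_B = n₂/n₁ = tan 34.24° = 0.6806.
Total internal reflection: sin θ_c = n₂/n₁ = 0.6806.
θ_c = arcsin(0.6806) = 42.89°.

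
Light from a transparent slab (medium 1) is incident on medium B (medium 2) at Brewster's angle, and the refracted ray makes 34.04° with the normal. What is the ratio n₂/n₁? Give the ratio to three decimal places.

At Brewster incidence θ_B = 90° − θ_t = 90° − 34.04° = 55.96°.
Then n₂/n₁ = tan θ_B = tan 55.96° = 1.480.

n₂/n₁ ≈ 1.480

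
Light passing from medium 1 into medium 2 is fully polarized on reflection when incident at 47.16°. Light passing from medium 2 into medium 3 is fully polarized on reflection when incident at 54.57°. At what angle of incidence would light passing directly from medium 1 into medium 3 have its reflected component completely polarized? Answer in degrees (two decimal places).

θ_B ≈ 56.59°

Each Brewster angle gives a ratio: n₂/n₁ = tan 47.16° = 1.0784, n₃/n₂ = tan 54.57° = 1.4056.
So n₃/n₁ = (n₂/n₁)(n₃/n₂) = 1.0784 × 1.4056 = 1.5158.
θ_B(1→3) = arctan(1.5158) = 56.59°.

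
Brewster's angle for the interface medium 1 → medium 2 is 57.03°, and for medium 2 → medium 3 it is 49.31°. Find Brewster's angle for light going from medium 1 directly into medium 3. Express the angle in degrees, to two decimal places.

tan θ_B(1→2) = n₂/n₁ = tan 57.03° = 1.5416.
tan θ_B(2→3) = n₃/n₂ = tan 49.31° = 1.1630.
n₃/n₁ = 1.7929. Then tan θ_B(1→3) = n₃/n₁, so θ_B(1→3) = arctan(1.7929) = 60.85°.

θ_B ≈ 60.85°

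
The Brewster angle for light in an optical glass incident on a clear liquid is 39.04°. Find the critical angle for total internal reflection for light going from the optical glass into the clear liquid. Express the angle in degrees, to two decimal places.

From Brewster, n₂/n₁ = tan θ_B = tan 39.04° = 0.8109.
Then sin θ_c = n₂/n₁ = 0.8109, so θ_c = arcsin 0.8109 = 54.19°.

θ_c ≈ 54.19°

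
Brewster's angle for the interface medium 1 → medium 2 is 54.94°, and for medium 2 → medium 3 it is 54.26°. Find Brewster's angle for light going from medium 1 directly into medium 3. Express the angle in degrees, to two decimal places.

θ_B ≈ 63.21°

n₂/n₁ = tan 54.94° = 1.4250 and n₃/n₂ = tan 54.26° = 1.3896.
Multiplying, n₃/n₁ = 1.4250 × 1.3896 = 1.9801, and θ_B(1→3) = arctan 1.9801 = 63.21°.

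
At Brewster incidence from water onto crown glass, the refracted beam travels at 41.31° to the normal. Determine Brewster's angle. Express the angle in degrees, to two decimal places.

At Brewster's angle the reflected and refracted rays are perpendicular, so θ_B + θ_t = 90°.
So θ_B = 90° − θ_t = 90° − 41.31° = 48.69°.

θ_B ≈ 48.69°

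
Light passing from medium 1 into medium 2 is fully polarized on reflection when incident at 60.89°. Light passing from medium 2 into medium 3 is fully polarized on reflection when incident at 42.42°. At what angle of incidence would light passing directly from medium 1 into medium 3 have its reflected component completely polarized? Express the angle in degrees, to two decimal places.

n₂/n₁ = tan 60.89° = 1.7959 and n₃/n₂ = tan 42.42° = 0.9138.
So n₃/n₁ = (n₂/n₁)(n₃/n₂) = 1.7959 × 0.9138 = 1.6410.
θ_B(1→3) = arctan(1.6410) = 58.64°.

θ_B ≈ 58.64°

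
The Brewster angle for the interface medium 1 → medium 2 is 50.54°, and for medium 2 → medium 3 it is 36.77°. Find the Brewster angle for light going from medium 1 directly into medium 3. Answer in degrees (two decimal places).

θ_B ≈ 42.23°

n₂/n₁ = tan 50.54° = 1.2148 and n₃/n₂ = tan 36.77° = 0.7473.
So n₃/n₁ = (n₂/n₁)(n₃/n₂) = 1.2148 × 0.7473 = 0.9078.
θ_B(1→3) = arctan(0.9078) = 42.23°.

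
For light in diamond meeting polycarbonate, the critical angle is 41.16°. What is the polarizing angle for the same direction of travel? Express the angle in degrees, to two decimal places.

At the critical angle sin θ_c = n₂/n₁, giving n₂/n₁ = sin 41.16° = 0.6582.
Then tan θ_B = n₂/n₁ = 0.6582, so θ_B = arctan 0.6582 = 33.35°.

θ_B ≈ 33.35°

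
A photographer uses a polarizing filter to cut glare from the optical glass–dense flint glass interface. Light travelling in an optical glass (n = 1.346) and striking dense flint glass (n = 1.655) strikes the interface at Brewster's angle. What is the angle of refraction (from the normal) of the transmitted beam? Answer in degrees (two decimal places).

θ_t ≈ 39.12°

tan θ_B = n₂/n₁ = 1.655/1.346 = 1.2296, so θ_B = 50.88°.
Since θ_B + θ_t = 90° at Brewster incidence, θ_t = 90° − 50.88° = 39.12°.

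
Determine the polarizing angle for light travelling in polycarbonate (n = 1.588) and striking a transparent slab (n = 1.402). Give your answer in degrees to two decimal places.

θ_B ≈ 41.44°

At Brewster's angle the reflected and refracted rays are perpendicular, which with Snell's law gives tan θ_B = n₂/n₁.
tan θ_B = n₂/n₁ = 1.402/1.588 = 0.8829.
θ_B = arctan(0.8829) = 41.44°.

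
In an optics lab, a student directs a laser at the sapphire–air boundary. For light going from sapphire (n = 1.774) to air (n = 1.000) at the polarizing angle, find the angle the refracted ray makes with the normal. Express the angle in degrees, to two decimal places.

First find Brewster's angle: tan θ_B = 1.000/1.774 = 0.5637, giving θ_B = 29.41°.
At Brewster's angle the reflected and refracted rays are perpendicular, so θ_t = 90° − θ_B = 90° − 29.41° = 60.59°.

θ_t ≈ 60.59°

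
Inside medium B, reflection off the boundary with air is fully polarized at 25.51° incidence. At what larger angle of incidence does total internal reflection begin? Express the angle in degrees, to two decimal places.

θ_c ≈ 28.50°

n₂/n₁ = tan 25.51° = 0.4772; the critical angle satisfies sin θ_c = n₂/n₁.
θ_c = arcsin(0.4772) = 28.50°.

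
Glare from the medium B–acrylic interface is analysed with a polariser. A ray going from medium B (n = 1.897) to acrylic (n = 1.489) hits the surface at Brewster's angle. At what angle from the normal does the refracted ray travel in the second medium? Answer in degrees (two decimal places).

θ_t ≈ 51.87°

First find Brewster's angle: tan θ_B = 1.489/1.897 = 0.7849, giving θ_B = 38.13°.
Since θ_B + θ_t = 90° at Brewster incidence, θ_t = 90° − 38.13° = 51.87°.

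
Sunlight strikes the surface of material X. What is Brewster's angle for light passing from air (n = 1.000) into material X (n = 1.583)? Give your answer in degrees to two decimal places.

θ_B ≈ 57.72°

The reflected p-component vanishes when tan θ_B = n₂/n₁.
tan θ_B = n₂/n₁ = 1.583/1.000 = 1.5830.
θ_B = arctan(1.5830) = 57.72°.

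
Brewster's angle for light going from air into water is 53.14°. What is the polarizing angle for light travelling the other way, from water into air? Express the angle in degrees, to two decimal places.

The two Brewster angles are complementary: θ_B' = 90° − θ_B = 90° − 53.14° = 36.86°.

θ_B' ≈ 36.86°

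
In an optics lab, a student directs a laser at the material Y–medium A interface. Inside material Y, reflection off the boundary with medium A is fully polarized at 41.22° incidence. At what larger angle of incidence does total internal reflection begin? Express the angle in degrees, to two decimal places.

n₂/n₁ = tan 41.22° = 0.8761; the critical angle satisfies sin θ_c = n₂/n₁.
θ_c = arcsin(0.8761) = 61.17°.

θ_c ≈ 61.17°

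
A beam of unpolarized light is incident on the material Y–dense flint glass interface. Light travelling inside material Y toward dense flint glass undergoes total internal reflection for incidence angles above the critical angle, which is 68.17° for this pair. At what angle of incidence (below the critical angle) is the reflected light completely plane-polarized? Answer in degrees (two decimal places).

sin θ_c = n₂/n₁, so n₂/n₁ = sin 68.17° = 0.9283.
Brewster: tan θ_B = n₂/n₁ = 0.9283.
θ_B = arctan(0.9283) = 42.87°.

θ_B ≈ 42.87°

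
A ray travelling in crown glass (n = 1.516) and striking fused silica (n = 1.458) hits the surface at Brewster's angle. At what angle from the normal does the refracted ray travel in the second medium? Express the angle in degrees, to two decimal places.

θ_B = arctan(n₂/n₁) = arctan(1.458/1.516) = 43.88°.
At Brewster's angle the reflected and refracted rays are perpendicular, so θ_t = 90° − θ_B = 90° − 43.88° = 46.12°.

θ_t ≈ 46.12°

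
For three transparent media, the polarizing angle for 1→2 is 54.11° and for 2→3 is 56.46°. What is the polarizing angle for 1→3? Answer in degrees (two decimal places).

n₂/n₁ = tan 54.11° = 1.3820 and n₃/n₂ = tan 56.46° = 1.5085.
Multiplying, n₃/n₁ = 1.3820 × 1.5085 = 2.0847, and θ_B(1→3) = arctan 2.0847 = 64.37°.

θ_B ≈ 64.37°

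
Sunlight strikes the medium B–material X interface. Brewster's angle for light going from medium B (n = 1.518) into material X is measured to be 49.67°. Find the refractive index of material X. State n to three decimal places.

Brewster's law: tan θ_B = n₂/n₁ (light incident in medium B, refracted into material X).
n₂ = n₁ tan θ_B = 1.518 × tan 49.67° = 1.788.

n ≈ 1.788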